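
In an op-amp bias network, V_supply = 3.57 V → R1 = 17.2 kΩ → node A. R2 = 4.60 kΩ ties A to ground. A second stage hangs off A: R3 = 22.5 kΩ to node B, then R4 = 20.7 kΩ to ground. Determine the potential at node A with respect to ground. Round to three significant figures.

The second stage (R3 + R4 = 43.20 kΩ) loads node A in parallel with R2.
Effective lower resistance at A: R2 ‖ 43.20 = 4.157 kΩ.
V_A = 3.57 × 4.157/(17.2 + 4.157) = 0.6949 V.

V_A ≈ 0.695 V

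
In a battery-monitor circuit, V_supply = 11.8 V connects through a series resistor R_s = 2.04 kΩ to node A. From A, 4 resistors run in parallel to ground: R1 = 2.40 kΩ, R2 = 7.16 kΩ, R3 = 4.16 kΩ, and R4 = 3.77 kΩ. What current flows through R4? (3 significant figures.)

Parallel bank: R_p = 1/(1/2.40 + 1/7.16 + 1/4.16 + 1/3.77) = 0.9416 kΩ.
V_A = 11.8 × 0.9416/2.982 = 3.727 V.
I(R4) = V_A / R4 = 3.727/3.77 = 0.9885 mA.
(Check via current divider: I_total = 3.958 mA; share G_k/ΣG = 0.2498 → same result.)

I ≈ 0.988 mA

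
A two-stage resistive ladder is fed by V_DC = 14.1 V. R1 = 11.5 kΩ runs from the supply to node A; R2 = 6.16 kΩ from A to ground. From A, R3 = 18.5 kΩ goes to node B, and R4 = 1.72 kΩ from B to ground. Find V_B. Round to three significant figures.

V_B ≈ 0.349 V

Looking into the second stage from A: R3 + R4 = 20.22 kΩ appears in parallel with R2.
Effective lower resistance at A: R2 ‖ 20.22 = 4.722 kΩ.
V_A = 14.1 × 4.722/(11.5 + 4.722) = 4.104 V.
Stage 2 is unloaded, so V_B = V_A · R4/(R3+R4) = 4.104 × 1.72/20.22 = 0.3491 V.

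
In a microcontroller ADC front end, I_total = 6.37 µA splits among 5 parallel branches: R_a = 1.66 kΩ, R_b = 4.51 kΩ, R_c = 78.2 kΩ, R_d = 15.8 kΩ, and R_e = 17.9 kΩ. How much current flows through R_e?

Conductances: ΣG = 1/1.66 + 1/4.51 + 1/78.2 + 1/15.8 + 1/17.9 = 0.9561 (1/kΩ).
By the current-divider rule, I = I_total · G_k/ΣG = 6.37 × 0.05843 = 0.3722 µA.

I ≈ 0.372 µA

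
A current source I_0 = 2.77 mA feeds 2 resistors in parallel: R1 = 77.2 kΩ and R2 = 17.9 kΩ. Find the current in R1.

I ≈ 0.521 mA

For two parallel branches, I_k = I_0 · (other R)/(sum of R).
So I = 2.77 × 17.9/95.10 = 0.5214 mA.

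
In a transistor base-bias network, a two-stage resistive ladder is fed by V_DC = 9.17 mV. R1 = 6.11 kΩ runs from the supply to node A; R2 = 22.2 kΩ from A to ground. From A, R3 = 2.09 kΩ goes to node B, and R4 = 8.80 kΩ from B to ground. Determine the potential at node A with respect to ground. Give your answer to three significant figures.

Node A sees R2 in parallel with the series input of stage 2, R3 + R4 = 10.89 kΩ.
R2 ‖ (R3+R4) = 7.306 kΩ.
V_A = 9.17 × 7.306/(6.11 + 7.306) = 4.994 mV.

V_A ≈ 4.99 mV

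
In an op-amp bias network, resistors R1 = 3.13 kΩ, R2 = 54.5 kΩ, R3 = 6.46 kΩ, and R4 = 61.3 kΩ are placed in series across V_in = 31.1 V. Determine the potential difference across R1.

Total series resistance ΣR = 3.13 + 54.5 + 6.46 + 61.3 = 125.4 kΩ.
By the voltage-divider rule, V = 31.1 × 3.130/125.4 = 0.7763 V.

V ≈ 0.776 V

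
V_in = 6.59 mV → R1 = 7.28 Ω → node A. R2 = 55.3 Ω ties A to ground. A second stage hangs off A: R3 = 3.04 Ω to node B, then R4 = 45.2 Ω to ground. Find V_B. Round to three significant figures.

The second stage (R3 + R4 = 48.24 Ω) loads node A in parallel with R2.
Effective lower resistance at A: R2 ‖ 48.24 = 25.76 Ω.
First divider: V_A = V_in · 25.76/(7.28 + 25.76) = 5.138 mV.
Stage 2 is unloaded, so V_B = V_A · R4/(R3+R4) = 5.138 × 45.2/48.24 = 4.814 mV.

V_B ≈ 4.81 mV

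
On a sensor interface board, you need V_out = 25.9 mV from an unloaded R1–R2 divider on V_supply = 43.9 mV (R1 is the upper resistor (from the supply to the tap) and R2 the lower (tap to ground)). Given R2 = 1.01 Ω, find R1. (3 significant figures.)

Required fraction k = V_out/V_supply = 0.5900.
R1 = R2·(1/k − 1) = 1.01 × 0.6950 = 0.7019 Ω.

R1 ≈ 0.702 Ω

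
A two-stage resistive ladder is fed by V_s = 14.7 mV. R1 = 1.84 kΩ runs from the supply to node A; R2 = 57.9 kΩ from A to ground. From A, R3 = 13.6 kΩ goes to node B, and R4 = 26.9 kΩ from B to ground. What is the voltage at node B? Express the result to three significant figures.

The second stage (R3 + R4 = 40.50 kΩ) loads node A in parallel with R2.
R2 ‖ (R3+R4) = 23.83 kΩ.
V_A = 14.7 × 23.83/(1.84 + 23.83) = 13.65 mV.
Then the unloaded second divider: V_B = V_A × R4/(R3+R4) = 13.65 × 0.6642 = 9.064 mV.

V_B ≈ 9.06 mV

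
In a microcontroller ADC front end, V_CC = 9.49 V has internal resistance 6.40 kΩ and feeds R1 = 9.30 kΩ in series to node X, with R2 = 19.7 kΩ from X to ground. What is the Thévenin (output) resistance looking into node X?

R1' = 6.40 + 9.30 = 15.70 kΩ (source resistance + R1).
With V_CC suppressed (replaced by a short), R_th = R1' ‖ R2 = (15.70 × 19.7)/(15.70 + 19.7) = 8.737 kΩ.

R_th ≈ 8.74 kΩ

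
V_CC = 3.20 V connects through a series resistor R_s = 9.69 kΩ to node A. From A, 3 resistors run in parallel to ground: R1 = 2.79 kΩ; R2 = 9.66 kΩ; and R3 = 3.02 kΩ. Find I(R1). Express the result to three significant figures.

Parallel bank: R_p = 1/(1/2.79 + 1/9.66 + 1/3.02) = 1.261 kΩ.
V_A = 3.20 × 1.261/10.95 = 0.3685 V.
Branch current I = V_A/R1 = 0.3685/2.79 = 0.1321 mA.

I ≈ 0.132 mA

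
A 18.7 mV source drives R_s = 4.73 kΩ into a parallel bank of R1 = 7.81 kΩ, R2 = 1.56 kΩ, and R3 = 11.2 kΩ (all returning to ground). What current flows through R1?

I ≈ 0.473 µA

Equivalent of the parallel group: R_p = 1.165 kΩ.
V_A = 18.7 × 1.165/5.895 = 3.696 mV.
Branch current I = V_A/R1 = 3.696/7.81 = 0.4732 µA.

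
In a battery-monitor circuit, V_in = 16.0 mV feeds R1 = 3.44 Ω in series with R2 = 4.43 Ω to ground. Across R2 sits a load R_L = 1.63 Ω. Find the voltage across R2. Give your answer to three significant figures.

R2 ‖ R_L = (4.43 × 1.63)/(4.43 + 1.63) = 1.192 Ω.
Now apply the divider: V_out = 16.0 × 0.2573 = 4.116 mV.

V_out ≈ 4.12 mV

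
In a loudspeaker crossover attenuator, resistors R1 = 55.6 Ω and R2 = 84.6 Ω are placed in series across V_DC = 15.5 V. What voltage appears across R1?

Total series resistance ΣR = 55.6 + 84.6 = 140.2 Ω.
V = V_DC · R/ΣR = 15.5 × 0.3966 = 6.147 V.

V ≈ 6.15 V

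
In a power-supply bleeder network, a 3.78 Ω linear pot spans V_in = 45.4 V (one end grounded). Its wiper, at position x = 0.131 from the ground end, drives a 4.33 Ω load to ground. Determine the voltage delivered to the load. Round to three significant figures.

Lower segment x·R_p = 0.4952 Ω; upper segment (1−x)·R_p = 3.285 Ω.
Lower segment in parallel with the load: 0.4952 ‖ 4.33 = 0.4444 Ω.
Then V_out = V_in · 0.4444/(3.285 + 0.4444) = 5.410 V.
(Unloaded: V_out = x·V_in = 5.95 V.)

V_out ≈ 5.41 V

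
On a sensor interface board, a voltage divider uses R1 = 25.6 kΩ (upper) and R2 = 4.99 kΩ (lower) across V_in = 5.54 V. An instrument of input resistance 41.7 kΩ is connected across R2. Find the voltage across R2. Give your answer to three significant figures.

V_out ≈ 0.821 V

R2 ‖ R_L = (4.99 × 41.7)/(4.99 + 41.7) = 4.457 kΩ.
Now apply the divider: V_out = 5.54 × 0.1483 = 0.8215 V.
(Unloaded it would be 0.904 V; the load pulls it down.)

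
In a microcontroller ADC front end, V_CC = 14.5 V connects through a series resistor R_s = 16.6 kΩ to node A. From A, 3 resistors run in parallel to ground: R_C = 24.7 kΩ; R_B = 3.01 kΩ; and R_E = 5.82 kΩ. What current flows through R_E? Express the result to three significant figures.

Equivalent of the parallel group: R_p = 1.836 kΩ.
V_A = 14.5 × 1.836/18.44 = 1.444 V.
Branch current I = V_A/R_E = 1.444/5.82 = 0.2482 mA.

I ≈ 0.248 mA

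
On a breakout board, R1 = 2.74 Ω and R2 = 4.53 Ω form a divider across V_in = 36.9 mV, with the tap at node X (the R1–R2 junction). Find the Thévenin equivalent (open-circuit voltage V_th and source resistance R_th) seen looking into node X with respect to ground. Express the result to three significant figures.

V_th ≈ 23.0 mV, R_th ≈ 1.71 Ω

With X open, the divider is unloaded: V_th = 36.9 × 4.53/7.270 = 22.99 mV.
With V_in suppressed (replaced by a short), R_th = R1 ‖ R2 = (2.740 × 4.53)/(2.740 + 4.53) = 1.707 Ω.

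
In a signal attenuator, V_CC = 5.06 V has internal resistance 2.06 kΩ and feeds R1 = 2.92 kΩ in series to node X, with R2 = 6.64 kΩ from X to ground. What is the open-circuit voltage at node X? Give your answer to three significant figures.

R1' = 2.06 + 2.92 = 4.980 kΩ (source resistance + R1).
Open-circuit (no load on X): V_th = V_CC · R2/(R1' + R2) = 5.06 × 6.64/(4.980 + 6.64) = 2.891 V.

V_th ≈ 2.89 V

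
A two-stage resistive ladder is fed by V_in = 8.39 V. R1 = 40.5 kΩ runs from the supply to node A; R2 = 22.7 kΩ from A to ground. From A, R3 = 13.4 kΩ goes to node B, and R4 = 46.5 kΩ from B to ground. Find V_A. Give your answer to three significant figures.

V_A ≈ 2.42 V

Node A sees R2 in parallel with the series input of stage 2, R3 + R4 = 59.90 kΩ.
R2 ‖ (R3+R4) = 16.46 kΩ.
First divider: V_A = V_in · 16.46/(40.5 + 16.46) = 2.425 V.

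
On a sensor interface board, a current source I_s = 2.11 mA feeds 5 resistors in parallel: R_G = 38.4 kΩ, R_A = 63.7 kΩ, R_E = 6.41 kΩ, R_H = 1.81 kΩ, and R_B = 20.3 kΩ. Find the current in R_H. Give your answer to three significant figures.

I ≈ 1.46 mA

ΣG = 1/38.4 + 1/63.7 + 1/6.41 + 1/1.81 + 1/20.3 = 0.7995.
By the current-divider rule, I = I_s · G_k/ΣG = 2.11 × 0.6910 = 1.458 mA.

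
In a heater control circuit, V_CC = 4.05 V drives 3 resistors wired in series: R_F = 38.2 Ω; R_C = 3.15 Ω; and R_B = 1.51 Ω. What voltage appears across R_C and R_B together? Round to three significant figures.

Series total: ΣR = 38.2 + 3.15 + 1.51 = 42.86 Ω.
R_{R_C..R_B} = 3.15 + 1.51 = 4.660 Ω.
Voltage divider: V = V_CC · (4.660 / 42.86) = 4.05 × 0.1087 = 0.4403 V.

V ≈ 0.440 V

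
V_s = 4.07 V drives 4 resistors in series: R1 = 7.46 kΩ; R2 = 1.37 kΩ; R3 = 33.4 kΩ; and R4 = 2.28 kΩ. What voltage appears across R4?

V ≈ 0.208 V

Series total: ΣR = 7.46 + 1.37 + 33.4 + 2.28 = 44.51 kΩ.
V = V_s · R/ΣR = 4.07 × 0.05122 = 0.2085 V.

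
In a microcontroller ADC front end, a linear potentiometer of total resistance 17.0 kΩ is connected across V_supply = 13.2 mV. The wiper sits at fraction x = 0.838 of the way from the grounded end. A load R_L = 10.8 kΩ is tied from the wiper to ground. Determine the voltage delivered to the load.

V_out ≈ 9.11 mV

Split the track: R_lower = x·R_p = 14.25 kΩ, R_upper = (1−x)·R_p = 2.754 kΩ.
R_L loads the lower segment: effective lower R = 6.143 kΩ.
Loaded-divider output: V_out = 13.2 × 0.6905 = 9.114 mV.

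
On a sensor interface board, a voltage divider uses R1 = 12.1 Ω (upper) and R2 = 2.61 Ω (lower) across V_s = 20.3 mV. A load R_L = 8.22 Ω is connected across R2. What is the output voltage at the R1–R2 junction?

V_out ≈ 2.86 mV

The load sits in parallel with R2, giving an effective lower resistance R2' = R2·R_L/(R2+R_L) = 1.981 Ω.
Voltage divider with the loaded lower leg: V_out = 20.3 × 1.981/(12.1 + 1.981) = 20.3 × 0.1407 = 2.856 mV.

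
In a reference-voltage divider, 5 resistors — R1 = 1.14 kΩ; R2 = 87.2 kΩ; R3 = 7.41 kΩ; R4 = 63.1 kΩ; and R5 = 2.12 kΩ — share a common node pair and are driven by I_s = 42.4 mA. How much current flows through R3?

I ≈ 3.79 mA

ΣG = 1/1.14 + 1/87.2 + 1/7.41 + 1/63.1 + 1/2.12 = 1.511.
R3 takes the fraction G_k/ΣG = 0.1350/1.511 = 0.08930, so I = 42.4 × 0.08930 = 3.786 mA.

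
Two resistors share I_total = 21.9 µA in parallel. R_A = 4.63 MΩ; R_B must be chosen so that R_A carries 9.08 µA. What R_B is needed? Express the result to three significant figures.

The fraction through R_A equals R_B/(R_A+R_B).
9.08/21.9 = R_B/(R_A + R_B) → R_B = R_A · (0.4146)/(1 − 0.4146) = 4.63 × 0.7083 = 3.279 MΩ.

R_B ≈ 3.28 MΩ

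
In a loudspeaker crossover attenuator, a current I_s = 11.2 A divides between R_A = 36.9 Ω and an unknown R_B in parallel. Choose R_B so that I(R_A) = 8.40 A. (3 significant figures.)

R_B ≈ 111 Ω

Two-branch current divider: I_A = I_s · R_B/(R_A + R_B).
8.40/11.2 = R_B/(R_A + R_B) → R_B = R_A · (0.7500)/(1 − 0.7500) = 36.9 × 3.000 = 110.7 Ω.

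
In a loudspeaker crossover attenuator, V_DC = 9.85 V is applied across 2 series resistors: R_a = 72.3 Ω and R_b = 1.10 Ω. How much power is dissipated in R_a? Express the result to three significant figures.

P ≈ 1.30 W

ΣR = 73.40 Ω → I = 9.85/73.40 = 0.1342 A.
P = I²R = 0.01801 × 72.3 = 1.302 W.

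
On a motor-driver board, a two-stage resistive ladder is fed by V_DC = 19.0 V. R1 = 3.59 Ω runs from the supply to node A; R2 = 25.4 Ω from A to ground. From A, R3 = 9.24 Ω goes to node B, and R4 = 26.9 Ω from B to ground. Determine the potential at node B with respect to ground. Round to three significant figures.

Looking into the second stage from A: R3 + R4 = 36.14 Ω appears in parallel with R2.
Effective lower resistance at A: R2 ‖ 36.14 = 14.92 Ω.
V_A = 19.0 × 14.92/(3.59 + 14.92) = 15.31 V.
V_B = V_A × 0.7443 = 11.40 V.

V_B ≈ 11.4 V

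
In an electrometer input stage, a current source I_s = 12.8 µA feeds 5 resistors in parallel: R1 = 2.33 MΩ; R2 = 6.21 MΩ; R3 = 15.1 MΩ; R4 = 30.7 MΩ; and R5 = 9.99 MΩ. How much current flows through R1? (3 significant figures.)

Total conductance ΣG = 1/2.33 + 1/6.21 + 1/15.1 + 1/30.7 + 1/9.99 = 0.7891 (units of 1/MΩ).
R1 takes the fraction G_k/ΣG = 0.4292/0.7891 = 0.5439, so I = 12.8 × 0.5439 = 6.962 µA.

I ≈ 6.96 µA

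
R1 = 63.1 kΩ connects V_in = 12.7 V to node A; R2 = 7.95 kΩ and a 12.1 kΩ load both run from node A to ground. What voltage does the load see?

V_out ≈ 0.897 V

The load sits in parallel with R2, giving an effective lower resistance R2' = R2·R_L/(R2+R_L) = 4.798 kΩ.
Then V_out = V_in · R2'/(R1 + R2') = 12.7 × 4.798/67.90 = 0.8974 V.
(Unloaded it would be 1.42 V; the load pulls it down.)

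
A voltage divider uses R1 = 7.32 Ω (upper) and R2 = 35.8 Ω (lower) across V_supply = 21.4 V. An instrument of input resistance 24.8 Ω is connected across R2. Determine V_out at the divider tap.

The load sits in parallel with R2, giving an effective lower resistance R2' = R2·R_L/(R2+R_L) = 14.65 Ω.
Then V_out = V_supply · R2'/(R1 + R2') = 21.4 × 14.65/21.97 = 14.27 V.
(Unloaded it would be 17.8 V; the load pulls it down.)

V_out ≈ 14.3 V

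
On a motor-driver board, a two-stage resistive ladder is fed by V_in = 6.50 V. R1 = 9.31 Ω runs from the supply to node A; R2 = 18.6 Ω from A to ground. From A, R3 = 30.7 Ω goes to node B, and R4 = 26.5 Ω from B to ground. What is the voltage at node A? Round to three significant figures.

The second stage (R3 + R4 = 57.20 Ω) loads node A in parallel with R2.
Effective lower resistance at A: R2 ‖ 57.20 = 14.04 Ω.
So V_A = 6.50 × 0.6012 = 3.908 V.

V_A ≈ 3.91 V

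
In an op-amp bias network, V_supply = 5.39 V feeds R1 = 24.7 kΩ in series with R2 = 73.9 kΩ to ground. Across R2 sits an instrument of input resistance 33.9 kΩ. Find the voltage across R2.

V_out ≈ 2.61 V

The load sits in parallel with R2, giving an effective lower resistance R2' = R2·R_L/(R2+R_L) = 23.24 kΩ.
Then V_out = V_supply · R2'/(R1 + R2') = 5.39 × 23.24/47.94 = 2.613 V.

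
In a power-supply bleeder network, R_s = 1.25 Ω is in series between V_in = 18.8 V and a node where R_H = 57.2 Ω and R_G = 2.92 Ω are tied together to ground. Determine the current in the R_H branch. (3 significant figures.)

I ≈ 0.227 A

Parallel bank: R_p = 1/(1/57.2 + 1/2.92) = 2.778 Ω.
Node voltage V_A = V_in · R_p/(R_s + R_p) = 18.8 × 0.6897 = 12.97 V.
I(R_H) = V_A / R_H = 12.97/57.2 = 0.2267 A.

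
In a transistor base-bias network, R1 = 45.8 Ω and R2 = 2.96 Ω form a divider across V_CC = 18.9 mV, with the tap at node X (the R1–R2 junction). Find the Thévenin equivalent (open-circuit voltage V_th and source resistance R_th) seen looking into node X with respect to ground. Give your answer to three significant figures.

V_th ≈ 1.15 mV, R_th ≈ 2.78 Ω

Open-circuit (no load on X): V_th = V_CC · R2/(R1 + R2) = 18.9 × 2.96/(45.80 + 2.96) = 1.147 mV.
Looking into X with the source shorted: R_th = R1·R2/(R1+R2) = 45.80 × 2.96/48.76 = 2.780 Ω.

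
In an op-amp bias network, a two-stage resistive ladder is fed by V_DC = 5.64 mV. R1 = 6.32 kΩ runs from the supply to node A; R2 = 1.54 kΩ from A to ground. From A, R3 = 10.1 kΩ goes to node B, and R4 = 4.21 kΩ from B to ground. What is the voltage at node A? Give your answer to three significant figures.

Node A sees R2 in parallel with the series input of stage 2, R3 + R4 = 14.31 kΩ.
R2 ‖ (R3+R4) = 1.390 kΩ.
V_A = 5.64 × 1.390/(6.32 + 1.390) = 1.017 mV.

V_A ≈ 1.02 mV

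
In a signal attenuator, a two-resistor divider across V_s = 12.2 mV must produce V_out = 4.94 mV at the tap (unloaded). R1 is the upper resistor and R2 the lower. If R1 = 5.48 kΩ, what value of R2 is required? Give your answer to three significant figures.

R2 ≈ 3.73 kΩ

V_out/V_s = R2/(R1+R2) = 0.4049.
Rearranging, R2 = R1·k/(1−k) = 5.48 × 0.6804 = 3.729 kΩ.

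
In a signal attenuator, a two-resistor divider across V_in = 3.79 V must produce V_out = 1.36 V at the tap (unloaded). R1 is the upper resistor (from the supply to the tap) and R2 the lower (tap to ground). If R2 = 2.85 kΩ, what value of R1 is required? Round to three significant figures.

R1 ≈ 5.09 kΩ

The divider ratio is R2/(R1+R2) = 1.36/3.79 = 0.3588.
So R1 = R2 · (V_in/V_out − 1) = 2.85 × (3.79/1.36 − 1) = 2.85 × 1.787 = 5.092 kΩ.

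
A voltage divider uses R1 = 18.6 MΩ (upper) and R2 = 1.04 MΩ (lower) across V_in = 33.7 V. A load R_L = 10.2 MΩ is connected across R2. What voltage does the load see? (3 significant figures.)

The load sits in parallel with R2, giving an effective lower resistance R2' = R2·R_L/(R2+R_L) = 0.9438 MΩ.
Then V_out = V_in · R2'/(R1 + R2') = 33.7 × 0.9438/19.54 = 1.627 V.
(Unloaded it would be 1.78 V; the load pulls it down.)

V_out ≈ 1.63 V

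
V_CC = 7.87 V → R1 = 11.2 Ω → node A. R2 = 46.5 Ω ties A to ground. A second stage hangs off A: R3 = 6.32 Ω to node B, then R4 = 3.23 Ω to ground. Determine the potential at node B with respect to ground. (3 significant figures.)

V_B ≈ 1.10 V

The second stage (R3 + R4 = 9.550 Ω) loads node A in parallel with R2.
R2 ‖ (R3+R4) = 7.923 Ω.
So V_A = 7.87 × 0.4143 = 3.261 V.
V_B = V_A × 0.3382 = 1.103 V.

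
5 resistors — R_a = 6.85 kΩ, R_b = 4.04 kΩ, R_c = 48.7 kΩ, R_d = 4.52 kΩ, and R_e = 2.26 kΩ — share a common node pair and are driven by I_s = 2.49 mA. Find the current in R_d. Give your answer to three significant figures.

I ≈ 0.511 mA

Total conductance ΣG = 1/6.85 + 1/4.04 + 1/48.7 + 1/4.52 + 1/2.26 = 1.078 (units of 1/kΩ).
Current divider: I(R_d) = I_s · G_k/ΣG = 2.49 × (0.2212/1.078) = 2.49 × 0.2053 = 0.5111 mA.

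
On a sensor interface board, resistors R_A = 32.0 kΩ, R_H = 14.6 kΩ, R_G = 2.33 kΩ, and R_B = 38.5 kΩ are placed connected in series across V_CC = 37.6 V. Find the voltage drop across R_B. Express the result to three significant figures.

V ≈ 16.6 V

Total series resistance ΣR = 32.0 + 14.6 + 2.33 + 38.5 = 87.43 kΩ.
By the voltage-divider rule, V = 37.6 × 38.50/87.43 = 16.56 V.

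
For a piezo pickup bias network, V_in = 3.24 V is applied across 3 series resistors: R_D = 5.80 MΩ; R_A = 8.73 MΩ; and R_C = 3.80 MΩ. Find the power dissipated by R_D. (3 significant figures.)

P ≈ 0.181 µW

Series current I = V_in/ΣR = 3.24/18.33 = 0.1768 µA.
P = I²R = 0.03124 × 5.80 = 0.1812 µW.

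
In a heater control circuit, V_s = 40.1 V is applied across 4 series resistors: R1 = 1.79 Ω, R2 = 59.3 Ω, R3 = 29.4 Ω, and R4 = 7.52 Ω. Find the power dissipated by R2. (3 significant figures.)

ΣR = 98.01 Ω → I = 40.1/98.01 = 0.4091 A.
P(R2) = I²·R2 = (0.4091)² × 59.3 = 9.927 W.

P ≈ 9.93 W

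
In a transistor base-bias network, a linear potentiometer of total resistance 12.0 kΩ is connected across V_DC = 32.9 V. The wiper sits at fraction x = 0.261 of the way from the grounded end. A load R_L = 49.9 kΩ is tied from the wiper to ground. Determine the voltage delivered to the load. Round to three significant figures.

Lower segment x·R_p = 3.132 kΩ; upper segment (1−x)·R_p = 8.868 kΩ.
(x·R_p) ‖ R_L = 2.947 kΩ.
Loaded-divider output: V_out = 32.9 × 0.2494 = 8.206 V.
(Unloaded: V_out = x·V_DC = 8.59 V.)

V_out ≈ 8.21 V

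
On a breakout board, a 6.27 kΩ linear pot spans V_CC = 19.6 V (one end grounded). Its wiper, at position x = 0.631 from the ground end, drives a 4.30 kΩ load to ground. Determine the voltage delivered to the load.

Split the track: R_lower = x·R_p = 3.956 kΩ, R_upper = (1−x)·R_p = 2.314 kΩ.
(x·R_p) ‖ R_L = 2.061 kΩ.
V_out = 19.6 × 2.061/(2.314 + 2.061) = 9.233 V.

V_out ≈ 9.23 V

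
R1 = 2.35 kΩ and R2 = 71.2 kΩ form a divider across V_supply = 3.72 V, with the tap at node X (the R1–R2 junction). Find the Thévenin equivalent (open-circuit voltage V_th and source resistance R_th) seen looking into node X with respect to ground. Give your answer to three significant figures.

V_th ≈ 3.60 V, R_th ≈ 2.27 kΩ

With X open, the divider is unloaded: V_th = 3.72 × 71.2/73.55 = 3.601 V.
With V_supply suppressed (replaced by a short), R_th = R1 ‖ R2 = (2.350 × 71.2)/(2.350 + 71.2) = 2.275 kΩ.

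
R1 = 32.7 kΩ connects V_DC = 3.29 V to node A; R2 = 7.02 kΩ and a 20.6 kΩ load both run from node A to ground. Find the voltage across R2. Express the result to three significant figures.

The load sits in parallel with R2, giving an effective lower resistance R2' = R2·R_L/(R2+R_L) = 5.236 kΩ.
Now apply the divider: V_out = 3.29 × 0.1380 = 0.4541 V.

V_out ≈ 0.454 V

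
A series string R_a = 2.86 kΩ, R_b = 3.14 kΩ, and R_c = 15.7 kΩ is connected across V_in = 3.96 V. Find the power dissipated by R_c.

Series current I = V_in/ΣR = 3.96/21.70 = 0.1825 mA.
P(R_c) = I²·R_c = (0.1825)² × 15.7 = 0.5228 mW.

P ≈ 0.523 mW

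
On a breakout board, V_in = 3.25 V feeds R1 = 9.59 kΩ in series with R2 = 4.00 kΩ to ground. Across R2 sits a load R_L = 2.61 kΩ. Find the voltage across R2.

V_out ≈ 0.460 V

R2 ‖ R_L = (4.00 × 2.61)/(4.00 + 2.61) = 1.579 kΩ.
Now apply the divider: V_out = 3.25 × 0.1414 = 0.4596 V.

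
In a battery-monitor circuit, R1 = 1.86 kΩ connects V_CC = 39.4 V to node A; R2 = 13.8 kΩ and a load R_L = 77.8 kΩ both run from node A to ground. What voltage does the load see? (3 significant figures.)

The load sits in parallel with R2, giving an effective lower resistance R2' = R2·R_L/(R2+R_L) = 11.72 kΩ.
Then V_out = V_CC · R2'/(R1 + R2') = 39.4 × 11.72/13.58 = 34.00 V.

V_out ≈ 34.0 V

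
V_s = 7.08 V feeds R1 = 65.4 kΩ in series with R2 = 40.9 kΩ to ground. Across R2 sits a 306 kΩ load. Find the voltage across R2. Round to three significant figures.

V_out ≈ 2.52 V

The load sits in parallel with R2, giving an effective lower resistance R2' = R2·R_L/(R2+R_L) = 36.08 kΩ.
Then V_out = V_s · R2'/(R1 + R2') = 7.08 × 36.08/101.5 = 2.517 V.
(Unloaded it would be 2.72 V; the load pulls it down.)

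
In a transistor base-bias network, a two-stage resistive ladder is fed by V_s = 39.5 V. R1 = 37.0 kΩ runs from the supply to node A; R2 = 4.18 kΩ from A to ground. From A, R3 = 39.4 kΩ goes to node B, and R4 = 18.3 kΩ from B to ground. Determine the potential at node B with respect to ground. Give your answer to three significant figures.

V_B ≈ 1.19 V

Looking into the second stage from A: R3 + R4 = 57.70 kΩ appears in parallel with R2.
Effective lower resistance at A: R2 ‖ 57.70 = 3.898 kΩ.
First divider: V_A = V_s · 3.898/(37.0 + 3.898) = 3.764 V.
Then the unloaded second divider: V_B = V_A × R4/(R3+R4) = 3.764 × 0.3172 = 1.194 V.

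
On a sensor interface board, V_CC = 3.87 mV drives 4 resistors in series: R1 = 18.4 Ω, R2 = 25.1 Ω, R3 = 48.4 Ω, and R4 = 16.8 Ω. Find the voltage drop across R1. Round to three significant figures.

V ≈ 0.655 mV

Series total: ΣR = 18.4 + 25.1 + 48.4 + 16.8 = 108.7 Ω.
By the voltage-divider rule, V = 3.87 × 18.40/108.7 = 0.6551 mV.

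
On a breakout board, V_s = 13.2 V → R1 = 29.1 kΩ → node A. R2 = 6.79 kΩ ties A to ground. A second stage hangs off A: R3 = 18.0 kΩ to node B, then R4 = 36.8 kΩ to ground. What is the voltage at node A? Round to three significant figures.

V_A ≈ 2.27 V

Looking into the second stage from A: R3 + R4 = 54.80 kΩ appears in parallel with R2.
R2 ‖ (R3+R4) = 6.041 kΩ.
First divider: V_A = V_s · 6.041/(29.1 + 6.041) = 2.269 V.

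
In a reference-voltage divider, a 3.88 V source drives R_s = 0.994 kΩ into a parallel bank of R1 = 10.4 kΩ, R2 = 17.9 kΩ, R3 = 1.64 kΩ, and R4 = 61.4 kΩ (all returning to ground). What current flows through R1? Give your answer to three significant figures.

Combine the parallel branches: R_p = (1/10.4 + 1/17.9 + 1/1.64 + 1/61.4)⁻¹ = 1.285 kΩ.
V_A by voltage divider: V_A = 3.88 × 1.285/(0.994 + 1.285) = 2.188 V.
I(R1) = V_A / R1 = 2.188/10.4 = 0.2104 mA.
(Equivalently: I_total = 1.702 mA, then current-divider fraction G_k/ΣG = 0.1236.)

I ≈ 0.210 mA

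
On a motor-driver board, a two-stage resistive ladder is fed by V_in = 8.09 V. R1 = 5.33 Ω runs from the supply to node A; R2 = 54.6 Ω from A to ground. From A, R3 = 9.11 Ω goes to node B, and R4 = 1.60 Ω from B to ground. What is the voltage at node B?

V_B ≈ 0.758 V

Node A sees R2 in parallel with the series input of stage 2, R3 + R4 = 10.71 Ω.
R2 ‖ (R3+R4) = 8.954 Ω.
V_A = 8.09 × 8.954/(5.33 + 8.954) = 5.071 V.
Then the unloaded second divider: V_B = V_A × R4/(R3+R4) = 5.071 × 0.1494 = 0.7576 V.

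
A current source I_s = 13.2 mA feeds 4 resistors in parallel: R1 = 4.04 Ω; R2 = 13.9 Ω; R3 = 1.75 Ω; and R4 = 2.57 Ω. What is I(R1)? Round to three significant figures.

I ≈ 2.55 mA

Total conductance ΣG = 1/4.04 + 1/13.9 + 1/1.75 + 1/2.57 = 1.280 (units of 1/Ω).
By the current-divider rule, I = I_s · G_k/ΣG = 13.2 × 0.1934 = 2.553 mA.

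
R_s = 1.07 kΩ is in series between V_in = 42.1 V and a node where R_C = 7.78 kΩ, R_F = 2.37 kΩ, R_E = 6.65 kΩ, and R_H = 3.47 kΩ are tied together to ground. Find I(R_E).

I ≈ 3.08 mA

Combine the parallel branches: R_p = (1/7.78 + 1/2.37 + 1/6.65 + 1/3.47)⁻¹ = 1.011 kΩ.
V_A = 42.1 × 1.011/2.081 = 20.45 V.
Branch current I = V_A/R_E = 20.45/6.65 = 3.076 mA.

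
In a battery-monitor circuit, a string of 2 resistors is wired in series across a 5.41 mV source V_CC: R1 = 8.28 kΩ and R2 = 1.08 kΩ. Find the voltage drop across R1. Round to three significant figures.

Series total: ΣR = 8.28 + 1.08 = 9.360 kΩ.
V = V_CC · R/ΣR = 5.41 × 0.8846 = 4.786 mV.

V ≈ 4.79 mV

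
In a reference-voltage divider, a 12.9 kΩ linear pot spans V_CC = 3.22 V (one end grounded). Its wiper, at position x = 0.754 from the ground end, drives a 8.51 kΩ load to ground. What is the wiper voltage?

V_out ≈ 1.90 V

Split the track: R_lower = x·R_p = 9.727 kΩ, R_upper = (1−x)·R_p = 3.173 kΩ.
(x·R_p) ‖ R_L = 4.539 kΩ.
V_out = 3.22 × 4.539/(3.173 + 4.539) = 1.895 V.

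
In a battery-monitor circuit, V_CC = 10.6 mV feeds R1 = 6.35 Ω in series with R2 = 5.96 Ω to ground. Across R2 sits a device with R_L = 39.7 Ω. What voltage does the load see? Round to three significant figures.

The load sits in parallel with R2, giving an effective lower resistance R2' = R2·R_L/(R2+R_L) = 5.182 Ω.
Voltage divider with the loaded lower leg: V_out = 10.6 × 5.182/(6.35 + 5.182) = 10.6 × 0.4494 = 4.763 mV.
(Unloaded it would be 5.13 mV; the load pulls it down.)

V_out ≈ 4.76 mV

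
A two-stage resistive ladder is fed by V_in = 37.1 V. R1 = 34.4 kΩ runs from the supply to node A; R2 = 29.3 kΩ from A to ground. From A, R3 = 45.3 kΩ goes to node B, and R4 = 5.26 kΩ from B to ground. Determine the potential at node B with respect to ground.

V_B ≈ 1.35 V

Looking into the second stage from A: R3 + R4 = 50.56 kΩ appears in parallel with R2.
Effective lower resistance at A: R2 ‖ 50.56 = 18.55 kΩ.
So V_A = 37.1 × 0.3503 = 13.00 V.
Stage 2 is unloaded, so V_B = V_A · R4/(R3+R4) = 13.00 × 5.26/50.56 = 1.352 V.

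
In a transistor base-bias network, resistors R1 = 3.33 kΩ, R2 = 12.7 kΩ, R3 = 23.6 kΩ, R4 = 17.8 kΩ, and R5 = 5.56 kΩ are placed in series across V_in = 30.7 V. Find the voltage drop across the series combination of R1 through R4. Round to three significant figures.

V ≈ 28.0 V

Series total: ΣR = 3.33 + 12.7 + 23.6 + 17.8 + 5.56 = 62.99 kΩ.
R_{R1..R4} = 3.33 + 12.7 + 23.6 + 17.8 = 57.43 kΩ.
V = V_in · R/ΣR = 30.7 × 0.9117 = 27.99 V.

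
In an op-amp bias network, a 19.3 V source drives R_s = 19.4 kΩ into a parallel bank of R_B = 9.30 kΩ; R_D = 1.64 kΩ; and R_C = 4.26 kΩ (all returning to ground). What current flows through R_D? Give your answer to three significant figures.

I ≈ 0.604 mA

Combine the parallel branches: R_p = (1/9.30 + 1/1.64 + 1/4.26)⁻¹ = 1.050 kΩ.
Node voltage V_A = V_in · R_p/(R_s + R_p) = 19.3 × 0.05136 = 0.9913 V.
Branch current I = V_A/R_D = 0.9913/1.64 = 0.6045 mA.
(Check via current divider: I_total = 0.9437 mA; share G_k/ΣG = 0.6405 → same result.)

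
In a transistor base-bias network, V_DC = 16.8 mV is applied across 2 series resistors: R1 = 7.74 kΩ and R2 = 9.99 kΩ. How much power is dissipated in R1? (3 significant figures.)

The common current is I = 16.8/17.73 = 0.9475 µA.
V(R1) = I·R = 7.334 mV; P = V·I = 7.334 × 0.9475 = 6.949 nW.

P ≈ 6.95 nW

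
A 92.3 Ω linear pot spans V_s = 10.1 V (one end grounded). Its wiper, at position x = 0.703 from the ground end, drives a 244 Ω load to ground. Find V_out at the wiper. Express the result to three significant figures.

V_out ≈ 6.58 V

Lower segment x·R_p = 64.89 Ω; upper segment (1−x)·R_p = 27.41 Ω.
(x·R_p) ‖ R_L = 51.26 Ω.
V_out = 10.1 × 51.26/(27.41 + 51.26) = 6.581 V.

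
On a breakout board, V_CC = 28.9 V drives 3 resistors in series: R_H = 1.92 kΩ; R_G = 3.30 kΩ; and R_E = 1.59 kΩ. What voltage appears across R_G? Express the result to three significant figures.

V ≈ 14.0 V

Series total: ΣR = 1.92 + 3.30 + 1.59 = 6.810 kΩ.
V = V_CC · R/ΣR = 28.9 × 0.4846 = 14.00 V.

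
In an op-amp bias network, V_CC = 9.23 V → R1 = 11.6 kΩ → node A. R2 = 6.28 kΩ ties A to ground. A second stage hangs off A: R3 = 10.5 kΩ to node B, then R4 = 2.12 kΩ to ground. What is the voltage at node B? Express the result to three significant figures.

Looking into the second stage from A: R3 + R4 = 12.62 kΩ appears in parallel with R2.
Effective lower resistance at A: R2 ‖ 12.62 = 4.193 kΩ.
V_A = 9.23 × 4.193/(11.6 + 4.193) = 2.451 V.
Stage 2 is unloaded, so V_B = V_A · R4/(R3+R4) = 2.451 × 2.12/12.62 = 0.4117 V.

V_B ≈ 0.412 V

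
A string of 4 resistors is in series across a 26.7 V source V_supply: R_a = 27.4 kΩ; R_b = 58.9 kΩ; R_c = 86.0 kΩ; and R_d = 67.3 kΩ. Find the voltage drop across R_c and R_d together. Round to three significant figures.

Series total: ΣR = 27.4 + 58.9 + 86.0 + 67.3 = 239.6 kΩ.
R_{R_c..R_d} = 86.0 + 67.3 = 153.3 kΩ.
Voltage divider: V = V_supply · (153.3 / 239.6) = 26.7 × 0.6398 = 17.08 V.

V ≈ 17.1 V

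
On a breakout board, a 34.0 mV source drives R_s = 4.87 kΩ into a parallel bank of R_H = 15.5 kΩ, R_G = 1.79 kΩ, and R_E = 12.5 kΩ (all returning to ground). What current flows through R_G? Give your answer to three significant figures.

Parallel bank: R_p = 1/(1/15.5 + 1/1.79 + 1/12.5) = 1.422 kΩ.
V_A by voltage divider: V_A = 34.0 × 1.422/(4.87 + 1.422) = 7.685 mV.
Branch current I = V_A/R_G = 7.685/1.79 = 4.293 µA.
(Check via current divider: I_total = 5.404 µA; share G_k/ΣG = 0.7945 → same result.)

I ≈ 4.29 µA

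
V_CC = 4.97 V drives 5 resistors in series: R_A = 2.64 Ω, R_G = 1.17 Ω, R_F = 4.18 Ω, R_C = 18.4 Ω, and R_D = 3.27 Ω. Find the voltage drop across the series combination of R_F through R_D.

ΣR = 2.64 + 1.17 + 4.18 + 18.4 + 3.27 = 29.66 Ω.
R_{R_F..R_D} = 4.18 + 18.4 + 3.27 = 25.85 Ω.
By the voltage-divider rule, V = 4.97 × 25.85/29.66 = 4.332 V.

V ≈ 4.33 V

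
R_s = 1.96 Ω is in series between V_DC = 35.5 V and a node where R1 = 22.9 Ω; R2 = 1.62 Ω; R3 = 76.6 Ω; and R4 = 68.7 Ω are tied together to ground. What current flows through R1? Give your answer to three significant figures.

I ≈ 0.660 A

Equivalent of the parallel group: R_p = 1.452 Ω.
Node voltage V_A = V_DC · R_p/(R_s + R_p) = 35.5 × 0.4256 = 15.11 V.
I(R1) = V_A / R1 = 15.11/22.9 = 0.6598 A.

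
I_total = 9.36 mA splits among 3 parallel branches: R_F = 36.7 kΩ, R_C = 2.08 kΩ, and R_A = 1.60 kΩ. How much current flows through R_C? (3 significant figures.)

ΣG = 1/36.7 + 1/2.08 + 1/1.60 = 1.133.
By the current-divider rule, I = I_total · G_k/ΣG = 9.36 × 0.4243 = 3.972 mA.

I ≈ 3.97 mA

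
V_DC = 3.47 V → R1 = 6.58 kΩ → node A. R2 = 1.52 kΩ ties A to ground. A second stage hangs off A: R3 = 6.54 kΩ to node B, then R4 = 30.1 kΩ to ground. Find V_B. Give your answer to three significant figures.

V_B ≈ 0.517 V

Node A sees R2 in parallel with the series input of stage 2, R3 + R4 = 36.64 kΩ.
R2 ‖ (R3+R4) = 1.459 kΩ.
V_A = 3.47 × 1.459/(6.58 + 1.459) = 0.6299 V.
Stage 2 is unloaded, so V_B = V_A · R4/(R3+R4) = 0.6299 × 30.1/36.64 = 0.5175 V.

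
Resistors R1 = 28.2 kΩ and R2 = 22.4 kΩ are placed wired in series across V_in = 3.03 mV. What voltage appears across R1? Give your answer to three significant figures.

V ≈ 1.69 mV

ΣR = 28.2 + 22.4 = 50.60 kΩ.
V = V_in · R/ΣR = 3.03 × 0.5573 = 1.689 mV.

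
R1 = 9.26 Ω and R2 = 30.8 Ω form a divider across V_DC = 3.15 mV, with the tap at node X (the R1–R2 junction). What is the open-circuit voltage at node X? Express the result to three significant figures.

Open-circuit (no load on X): V_th = V_DC · R2/(R1 + R2) = 3.15 × 30.8/(9.260 + 30.8) = 2.422 mV.

V_th ≈ 2.42 mV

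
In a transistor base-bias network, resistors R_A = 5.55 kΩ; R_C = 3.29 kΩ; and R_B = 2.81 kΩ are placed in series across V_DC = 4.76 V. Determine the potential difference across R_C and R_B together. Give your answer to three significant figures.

V ≈ 2.49 V

Series total: ΣR = 5.55 + 3.29 + 2.81 = 11.65 kΩ.
R_{R_C..R_B} = 3.29 + 2.81 = 6.100 kΩ.
V = V_DC · R/ΣR = 4.76 × 0.5236 = 2.492 V.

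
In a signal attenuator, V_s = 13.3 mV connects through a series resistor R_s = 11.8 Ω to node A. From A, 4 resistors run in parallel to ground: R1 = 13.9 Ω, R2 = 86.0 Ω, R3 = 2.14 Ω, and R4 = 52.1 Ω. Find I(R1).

Combine the parallel branches: R_p = (1/13.9 + 1/86.0 + 1/2.14 + 1/52.1)⁻¹ = 1.754 Ω.
V_A = 13.3 × 1.754/13.55 = 1.721 mV.
Branch current I = V_A/R1 = 1.721/13.9 = 0.1238 mA.
(Equivalently: I_total = 0.9812 mA, then current-divider fraction G_k/ΣG = 0.1262.)

I ≈ 0.124 mA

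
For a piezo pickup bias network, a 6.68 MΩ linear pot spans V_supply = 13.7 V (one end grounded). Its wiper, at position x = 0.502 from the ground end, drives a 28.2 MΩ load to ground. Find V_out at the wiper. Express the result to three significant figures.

Lower segment x·R_p = 3.353 MΩ; upper segment (1−x)·R_p = 3.327 MΩ.
R_L loads the lower segment: effective lower R = 2.997 MΩ.
V_out = 13.7 × 2.997/(3.327 + 2.997) = 6.493 V.

V_out ≈ 6.49 V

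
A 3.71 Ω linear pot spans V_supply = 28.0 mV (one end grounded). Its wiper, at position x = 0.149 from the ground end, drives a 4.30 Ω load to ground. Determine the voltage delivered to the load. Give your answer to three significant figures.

V_out ≈ 3.76 mV

Split the track: R_lower = x·R_p = 0.5528 Ω, R_upper = (1−x)·R_p = 3.157 Ω.
(x·R_p) ‖ R_L = 0.4898 Ω.
Then V_out = V_supply · 0.4898/(3.157 + 0.4898) = 3.761 mV.
(Unloaded: V_out = x·V_supply = 4.17 mV.)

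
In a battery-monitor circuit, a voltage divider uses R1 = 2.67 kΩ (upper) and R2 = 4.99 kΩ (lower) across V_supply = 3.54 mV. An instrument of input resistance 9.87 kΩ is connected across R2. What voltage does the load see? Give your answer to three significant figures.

First combine the lower leg with the load: R2 ‖ R_L = 3.314 kΩ.
Then V_out = V_supply · R2'/(R1 + R2') = 3.54 × 3.314/5.984 = 1.961 mV.

V_out ≈ 1.96 mV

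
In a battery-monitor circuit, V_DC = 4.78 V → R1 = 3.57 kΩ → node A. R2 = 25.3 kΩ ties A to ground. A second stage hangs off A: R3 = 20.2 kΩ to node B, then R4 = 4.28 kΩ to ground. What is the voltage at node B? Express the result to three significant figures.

The second stage (R3 + R4 = 24.48 kΩ) loads node A in parallel with R2.
R2 ‖ (R3+R4) = 12.44 kΩ.
First divider: V_A = V_DC · 12.44/(3.57 + 12.44) = 3.714 V.
V_B = V_A × 0.1748 = 0.6494 V.

V_B ≈ 0.649 V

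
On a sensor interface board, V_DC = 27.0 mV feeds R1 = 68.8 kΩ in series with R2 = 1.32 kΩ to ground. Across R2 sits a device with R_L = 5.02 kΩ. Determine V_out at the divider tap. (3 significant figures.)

The load sits in parallel with R2, giving an effective lower resistance R2' = R2·R_L/(R2+R_L) = 1.045 kΩ.
Now apply the divider: V_out = 27.0 × 0.01496 = 0.4040 mV.
(Unloaded it would be 0.508 mV; the load pulls it down.)

V_out ≈ 0.404 mV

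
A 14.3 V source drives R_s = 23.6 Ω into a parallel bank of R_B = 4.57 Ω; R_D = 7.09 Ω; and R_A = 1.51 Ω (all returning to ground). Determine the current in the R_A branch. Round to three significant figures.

Parallel bank: R_p = 1/(1/4.57 + 1/7.09 + 1/1.51) = 0.9784 Ω.
V_A by voltage divider: V_A = 14.3 × 0.9784/(23.6 + 0.9784) = 0.5692 V.
I(R_A) = V_A / R_A = 0.5692/1.51 = 0.3770 A.

I ≈ 0.377 A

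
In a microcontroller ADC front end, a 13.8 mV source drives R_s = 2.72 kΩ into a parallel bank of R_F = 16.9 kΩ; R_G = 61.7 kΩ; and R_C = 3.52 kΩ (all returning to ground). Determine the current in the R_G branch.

I ≈ 0.113 µA

Combine the parallel branches: R_p = (1/16.9 + 1/61.7 + 1/3.52)⁻¹ = 2.782 kΩ.
Node voltage V_A = V_in · R_p/(R_s + R_p) = 13.8 × 0.5056 = 6.978 mV.
I(R_G) = V_A / R_G = 6.978/61.7 = 0.1131 µA.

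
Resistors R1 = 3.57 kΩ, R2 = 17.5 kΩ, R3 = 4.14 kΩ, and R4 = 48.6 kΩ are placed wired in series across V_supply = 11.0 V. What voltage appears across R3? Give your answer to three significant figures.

ΣR = 3.57 + 17.5 + 4.14 + 48.6 = 73.81 kΩ.
By the voltage-divider rule, V = 11.0 × 4.140/73.81 = 0.6170 V.

V ≈ 0.617 V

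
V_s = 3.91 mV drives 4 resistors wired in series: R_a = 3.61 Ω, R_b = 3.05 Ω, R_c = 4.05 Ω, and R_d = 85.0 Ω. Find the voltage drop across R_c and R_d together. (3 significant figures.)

ΣR = 3.61 + 3.05 + 4.05 + 85.0 = 95.71 Ω.
R_{R_c..R_d} = 4.05 + 85.0 = 89.05 Ω.
V = V_s · R/ΣR = 3.91 × 0.9304 = 3.638 mV.

V ≈ 3.64 mV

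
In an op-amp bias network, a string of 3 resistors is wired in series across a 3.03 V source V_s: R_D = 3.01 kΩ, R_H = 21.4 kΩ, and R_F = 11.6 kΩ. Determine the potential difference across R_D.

ΣR = 3.01 + 21.4 + 11.6 = 36.01 kΩ.
By the voltage-divider rule, V = 3.03 × 3.010/36.01 = 0.2533 V.

V ≈ 0.253 V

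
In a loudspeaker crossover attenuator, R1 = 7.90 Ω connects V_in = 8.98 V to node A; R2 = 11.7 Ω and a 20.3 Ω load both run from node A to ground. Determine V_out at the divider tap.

First combine the lower leg with the load: R2 ‖ R_L = 7.422 Ω.
Voltage divider with the loaded lower leg: V_out = 8.98 × 7.422/(7.90 + 7.422) = 8.98 × 0.4844 = 4.350 V.
(Unloaded it would be 5.36 V; the load pulls it down.)

V_out ≈ 4.35 V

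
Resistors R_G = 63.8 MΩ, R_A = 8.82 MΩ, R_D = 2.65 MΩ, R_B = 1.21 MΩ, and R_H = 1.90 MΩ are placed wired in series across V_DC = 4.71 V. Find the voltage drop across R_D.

V ≈ 0.159 V

Total series resistance ΣR = 63.8 + 8.82 + 2.65 + 1.21 + 1.90 = 78.38 MΩ.
By the voltage-divider rule, V = 4.71 × 2.650/78.38 = 0.1592 V.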